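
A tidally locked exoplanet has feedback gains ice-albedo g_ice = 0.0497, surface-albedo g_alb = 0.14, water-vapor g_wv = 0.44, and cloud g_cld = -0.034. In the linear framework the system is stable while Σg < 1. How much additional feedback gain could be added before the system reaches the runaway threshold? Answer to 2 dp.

0.40

Current total gain = 0.0497 + 0.14 + 0.44 − 0.034 = 0.5957.
Margin to runaway = 1 − 0.5957 = 0.40.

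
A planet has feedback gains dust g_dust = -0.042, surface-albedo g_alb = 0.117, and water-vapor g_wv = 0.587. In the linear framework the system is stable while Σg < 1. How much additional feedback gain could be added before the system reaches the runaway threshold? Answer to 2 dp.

Current total gain = -0.042 + 0.117 + 0.587 = 0.662.
Margin to runaway = 1 − 0.662 = 0.34.

0.34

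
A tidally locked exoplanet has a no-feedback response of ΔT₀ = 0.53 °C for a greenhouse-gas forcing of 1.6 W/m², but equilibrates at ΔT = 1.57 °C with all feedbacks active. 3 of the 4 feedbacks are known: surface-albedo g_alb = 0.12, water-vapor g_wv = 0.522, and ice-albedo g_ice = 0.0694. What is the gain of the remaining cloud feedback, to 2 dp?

Amplification A = ΔT/ΔT₀ = 1.57/0.53 = 2.962.
Total gain g = 1 − 1/A = 1 − 1/2.962 = 0.6624.
Known gains sum to 0.12 + 0.522 + 0.0694 = 0.7114.
g_cld = 0.6624 − 0.7114 = -0.05.

-0.05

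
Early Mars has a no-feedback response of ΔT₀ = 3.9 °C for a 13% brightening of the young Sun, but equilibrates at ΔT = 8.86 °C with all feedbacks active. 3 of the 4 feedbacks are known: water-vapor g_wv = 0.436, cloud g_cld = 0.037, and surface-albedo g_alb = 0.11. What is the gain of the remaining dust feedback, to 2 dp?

-0.02

Amplification A = ΔT/ΔT₀ = 8.86/3.9 = 2.272.
Total gain g = 1 − 1/A = 1 − 1/2.272 = 0.5599.
Known gains sum to 0.436 + 0.037 + 0.11 = 0.583.
g_dust = 0.5599 − 0.583 = -0.02.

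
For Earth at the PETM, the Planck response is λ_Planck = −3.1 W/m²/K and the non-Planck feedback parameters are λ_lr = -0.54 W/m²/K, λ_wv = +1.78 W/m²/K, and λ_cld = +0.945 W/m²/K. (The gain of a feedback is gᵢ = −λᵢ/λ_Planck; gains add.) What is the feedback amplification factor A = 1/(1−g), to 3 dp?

3.388

Convert to gains: g_lr = -0.54/3.1 = -0.1742; g_wv = 1.78/3.1 = 0.5742; g_cld = 0.945/3.1 = 0.3048.
Total gain g = 0.7048.
A = 1/(1 − 0.7048) = 3.388.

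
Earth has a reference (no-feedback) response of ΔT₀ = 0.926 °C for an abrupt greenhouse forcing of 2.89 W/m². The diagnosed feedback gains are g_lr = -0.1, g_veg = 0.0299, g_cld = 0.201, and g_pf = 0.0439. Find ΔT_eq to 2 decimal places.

Total gain g = -0.1 + 0.0299 + 0.201 + 0.0439 = 0.1748.
Amplification A = 1/(1 − 0.1748) = 1.212.
ΔT = 0.926 × 1.212 = 1.12 °C.

1.12 °C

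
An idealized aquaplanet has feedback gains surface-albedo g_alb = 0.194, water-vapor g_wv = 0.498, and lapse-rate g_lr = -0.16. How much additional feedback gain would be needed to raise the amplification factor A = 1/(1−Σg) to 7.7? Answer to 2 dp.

0.34

Current total gain = 0.532.
Target gain for A = 7.7: g* = 1 − 1/7.7 = 0.8701.
Additional gain needed = 0.8701 − 0.532 = 0.34.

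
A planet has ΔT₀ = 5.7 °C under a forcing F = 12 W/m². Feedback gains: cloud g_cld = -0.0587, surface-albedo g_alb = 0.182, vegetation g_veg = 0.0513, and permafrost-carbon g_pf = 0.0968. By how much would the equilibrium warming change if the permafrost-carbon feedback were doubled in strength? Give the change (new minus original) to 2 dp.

Original: g = 0.2714, ΔT = 5.7/(1−0.2714) = 7.8232 °C.
With doubled permafrost-carbon: g' = 0.3682, ΔT' = 5.7/(1−0.3682) = 9.0218 °C.
Change = 9.0218 − 7.8232 = 1.20 °C.

1.20 °C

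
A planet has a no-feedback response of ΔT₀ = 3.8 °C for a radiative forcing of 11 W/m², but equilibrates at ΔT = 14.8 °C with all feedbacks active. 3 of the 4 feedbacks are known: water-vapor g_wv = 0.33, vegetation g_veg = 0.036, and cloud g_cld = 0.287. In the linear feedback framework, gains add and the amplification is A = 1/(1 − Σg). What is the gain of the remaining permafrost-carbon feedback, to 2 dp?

Amplification A = ΔT/ΔT₀ = 14.8/3.8 = 3.895.
Total gain g = 1 − 1/A = 1 − 1/3.895 = 0.7433.
Known gains sum to 0.33 + 0.036 + 0.287 = 0.653.
g_pf = 0.7433 − 0.653 = 0.09.

0.09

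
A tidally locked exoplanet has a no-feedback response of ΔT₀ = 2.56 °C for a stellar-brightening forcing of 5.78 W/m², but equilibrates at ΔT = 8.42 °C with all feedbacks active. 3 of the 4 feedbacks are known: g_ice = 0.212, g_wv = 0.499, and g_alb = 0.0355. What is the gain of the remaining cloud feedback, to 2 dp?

Amplification A = ΔT/ΔT₀ = 8.42/2.56 = 3.289.
Total gain g = 1 − 1/A = 1 − 1/3.289 = 0.696.
Known gains sum to 0.212 + 0.499 + 0.0355 = 0.7465.
g_cld = 0.696 − 0.7465 = -0.05.

-0.05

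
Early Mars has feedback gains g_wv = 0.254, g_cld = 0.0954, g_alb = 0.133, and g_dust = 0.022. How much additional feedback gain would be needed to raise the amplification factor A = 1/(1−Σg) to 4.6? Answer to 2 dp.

Current total gain = 0.5044.
Target gain for A = 4.6: g* = 1 − 1/4.6 = 0.7826.
Additional gain needed = 0.7826 − 0.5044 = 0.28.

0.28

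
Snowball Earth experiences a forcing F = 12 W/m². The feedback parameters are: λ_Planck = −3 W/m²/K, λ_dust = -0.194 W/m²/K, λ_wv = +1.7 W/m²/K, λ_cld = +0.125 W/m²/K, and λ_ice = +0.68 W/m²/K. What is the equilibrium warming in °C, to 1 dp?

Net feedback parameter λ = (−3) + (-0.194) + (+1.7) + (+0.125) + (+0.68) = -0.689 W/m²/K.
ΔT = −F/λ = −12/(-0.689) = 17.4 °C.

17.4 °C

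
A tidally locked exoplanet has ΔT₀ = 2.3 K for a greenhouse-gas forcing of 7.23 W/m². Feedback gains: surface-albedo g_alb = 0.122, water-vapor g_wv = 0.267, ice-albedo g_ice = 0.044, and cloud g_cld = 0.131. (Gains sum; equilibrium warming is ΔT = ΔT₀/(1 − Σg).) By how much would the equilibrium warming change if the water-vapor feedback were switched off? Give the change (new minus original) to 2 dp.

Original: g = 0.564, ΔT = 2.3/(1−0.564) = 5.2752 K.
Without water-vapor: g' = 0.297, ΔT' = 2.3/(1−0.297) = 3.2717 K.
Change = 3.2717 − 5.2752 = -2.00 K.

-2.00 K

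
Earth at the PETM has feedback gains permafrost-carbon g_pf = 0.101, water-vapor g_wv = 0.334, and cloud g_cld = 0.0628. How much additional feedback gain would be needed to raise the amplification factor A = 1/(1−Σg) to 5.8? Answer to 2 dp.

0.33

Current total gain = 0.4978.
Target gain for A = 5.8: g* = 1 − 1/5.8 = 0.8276.
Additional gain needed = 0.8276 − 0.4978 = 0.33.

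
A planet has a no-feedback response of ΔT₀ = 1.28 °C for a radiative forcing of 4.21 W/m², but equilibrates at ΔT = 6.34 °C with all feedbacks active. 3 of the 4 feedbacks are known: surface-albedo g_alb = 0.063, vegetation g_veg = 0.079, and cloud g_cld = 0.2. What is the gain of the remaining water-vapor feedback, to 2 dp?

0.46

Amplification A = ΔT/ΔT₀ = 6.34/1.28 = 4.953.
Total gain g = 1 − 1/A = 1 − 1/4.953 = 0.7981.
Known gains sum to 0.063 + 0.079 + 0.2 = 0.342.
g_wv = 0.7981 − 0.342 = 0.46.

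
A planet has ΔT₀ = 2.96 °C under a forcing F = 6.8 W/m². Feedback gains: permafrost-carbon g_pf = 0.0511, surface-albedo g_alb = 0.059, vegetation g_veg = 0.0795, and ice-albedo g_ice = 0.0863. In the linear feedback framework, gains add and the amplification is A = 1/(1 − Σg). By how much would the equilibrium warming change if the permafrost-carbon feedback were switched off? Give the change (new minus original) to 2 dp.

Original: g = 0.2759, ΔT = 2.96/(1−0.2759) = 4.0878 °C.
Without permafrost-carbon: g' = 0.2248, ΔT' = 2.96/(1−0.2248) = 3.8184 °C.
Change = 3.8184 − 4.0878 = -0.27 °C.

-0.27 °C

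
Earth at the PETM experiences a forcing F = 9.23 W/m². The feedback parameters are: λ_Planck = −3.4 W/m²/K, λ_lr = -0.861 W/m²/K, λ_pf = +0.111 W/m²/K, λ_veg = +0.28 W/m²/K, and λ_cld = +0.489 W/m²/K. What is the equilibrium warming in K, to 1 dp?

2.7 K

Net feedback parameter λ = (−3.4) + (-0.861) + (+0.111) + (+0.28) + (+0.489) = -3.381 W/m²/K.
ΔT = −F/λ = −9.23/(-3.381) = 2.7 K.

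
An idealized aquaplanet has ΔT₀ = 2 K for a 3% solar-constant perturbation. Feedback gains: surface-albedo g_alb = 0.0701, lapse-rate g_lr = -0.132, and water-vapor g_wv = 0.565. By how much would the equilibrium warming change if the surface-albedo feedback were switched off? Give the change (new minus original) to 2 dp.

Original: g = 0.5031, ΔT = 2/(1−0.5031) = 4.0250 K.
Without surface-albedo: g' = 0.433, ΔT' = 2/(1−0.433) = 3.5273 K.
Change = 3.5273 − 4.0250 = -0.50 K.

-0.50 K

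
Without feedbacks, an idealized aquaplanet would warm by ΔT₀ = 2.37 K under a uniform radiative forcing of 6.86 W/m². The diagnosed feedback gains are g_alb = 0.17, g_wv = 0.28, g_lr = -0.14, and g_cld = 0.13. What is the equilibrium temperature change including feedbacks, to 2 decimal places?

4.23 K

Total gain g = 0.17 + 0.28 − 0.14 + 0.13 = 0.44.
Amplification A = 1/(1 − 0.44) = 1.786.
ΔT = 2.37 × 1.786 = 4.23 K.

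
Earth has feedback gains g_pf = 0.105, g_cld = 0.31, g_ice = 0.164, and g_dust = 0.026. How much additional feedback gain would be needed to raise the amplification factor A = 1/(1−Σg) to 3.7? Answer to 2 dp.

Current total gain = 0.605.
Target gain for A = 3.7: g* = 1 − 1/3.7 = 0.7297.
Additional gain needed = 0.7297 − 0.605 = 0.12.

0.12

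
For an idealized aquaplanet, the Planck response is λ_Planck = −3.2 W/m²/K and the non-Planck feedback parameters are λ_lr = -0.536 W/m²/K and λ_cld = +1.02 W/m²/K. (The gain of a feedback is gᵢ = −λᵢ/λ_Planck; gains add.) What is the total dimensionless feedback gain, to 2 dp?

0.15

Convert to gains: g_lr = -0.536/3.2 = -0.1675; g_cld = 1.02/3.2 = 0.3187.
Total gain g = 0.1512.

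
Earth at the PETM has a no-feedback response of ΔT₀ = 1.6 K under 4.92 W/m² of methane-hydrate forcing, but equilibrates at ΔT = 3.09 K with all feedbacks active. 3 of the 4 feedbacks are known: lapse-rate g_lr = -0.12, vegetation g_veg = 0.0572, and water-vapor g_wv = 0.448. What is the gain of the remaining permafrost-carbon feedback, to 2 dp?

0.10

Amplification A = ΔT/ΔT₀ = 3.09/1.6 = 1.931.
Total gain g = 1 − 1/A = 1 − 1/1.931 = 0.4821.
Known gains sum to -0.12 + 0.0572 + 0.448 = 0.3852.
g_pf = 0.4821 − 0.3852 = 0.10.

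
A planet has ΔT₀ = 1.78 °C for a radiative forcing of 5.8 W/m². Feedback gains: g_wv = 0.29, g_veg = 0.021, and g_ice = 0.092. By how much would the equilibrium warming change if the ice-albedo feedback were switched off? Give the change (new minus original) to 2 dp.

-0.40 °C

Original: g = 0.403, ΔT = 1.78/(1−0.403) = 2.9816 °C.
Without ice-albedo: g' = 0.311, ΔT' = 1.78/(1−0.311) = 2.5835 °C.
Change = 2.5835 − 2.9816 = -0.40 °C.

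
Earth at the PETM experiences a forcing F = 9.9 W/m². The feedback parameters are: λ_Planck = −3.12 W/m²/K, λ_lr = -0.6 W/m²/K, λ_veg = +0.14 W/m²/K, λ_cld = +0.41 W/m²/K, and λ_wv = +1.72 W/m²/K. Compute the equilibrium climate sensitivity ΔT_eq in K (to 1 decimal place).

6.8 K

Net feedback parameter λ = (−3.12) + (-0.6) + (+0.14) + (+0.41) + (+1.72) = -1.45 W/m²/K.
ΔT = −F/λ = −9.9/(-1.45) = 6.8 K.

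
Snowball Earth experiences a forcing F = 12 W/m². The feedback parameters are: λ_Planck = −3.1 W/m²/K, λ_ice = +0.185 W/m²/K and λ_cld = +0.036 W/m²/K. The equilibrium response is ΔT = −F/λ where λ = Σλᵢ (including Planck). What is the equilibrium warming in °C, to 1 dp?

4.2 °C

Net feedback parameter λ = (−3.1) + (+0.185) + (+0.036) = -2.879 W/m²/K.
ΔT = −F/λ = −12/(-2.879) = 4.2 °C.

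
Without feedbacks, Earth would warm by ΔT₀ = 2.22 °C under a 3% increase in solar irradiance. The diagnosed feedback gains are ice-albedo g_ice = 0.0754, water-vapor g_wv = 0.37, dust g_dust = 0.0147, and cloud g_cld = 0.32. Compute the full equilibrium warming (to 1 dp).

Total gain g = 0.0754 + 0.37 + 0.0147 + 0.32 = 0.7801.
Amplification A = 1/(1 − 0.7801) = 4.548.
ΔT = 2.22 × 4.548 = 10.1 °C.

10.1 °C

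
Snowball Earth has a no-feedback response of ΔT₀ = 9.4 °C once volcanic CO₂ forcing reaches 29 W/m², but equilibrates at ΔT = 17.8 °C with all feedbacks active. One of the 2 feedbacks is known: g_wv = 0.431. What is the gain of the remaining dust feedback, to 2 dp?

0.04

Amplification A = ΔT/ΔT₀ = 17.8/9.4 = 1.894.
Total gain g = 1 − 1/A = 1 − 1/1.894 = 0.472.
The known gain is 0.431.
g_dust = 0.472 − 0.431 = 0.04.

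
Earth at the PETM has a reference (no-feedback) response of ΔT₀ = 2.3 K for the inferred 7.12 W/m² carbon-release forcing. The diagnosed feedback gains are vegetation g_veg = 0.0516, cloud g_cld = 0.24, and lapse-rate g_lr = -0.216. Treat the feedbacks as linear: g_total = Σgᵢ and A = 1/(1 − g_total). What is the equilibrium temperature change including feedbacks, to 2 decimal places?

Total gain g = 0.0516 + 0.24 − 0.216 = 0.0756.
Amplification A = 1/(1 − 0.0756) = 1.082.
ΔT = 2.3 × 1.082 = 2.49 K.

2.49 K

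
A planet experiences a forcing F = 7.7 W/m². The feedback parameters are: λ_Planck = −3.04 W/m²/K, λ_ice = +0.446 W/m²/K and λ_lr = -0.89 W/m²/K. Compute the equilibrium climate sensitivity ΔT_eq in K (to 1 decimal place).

2.2 K

Net feedback parameter λ = (−3.04) + (+0.446) + (-0.89) = -3.484 W/m²/K.
ΔT = −F/λ = −7.7/(-3.484) = 2.2 K.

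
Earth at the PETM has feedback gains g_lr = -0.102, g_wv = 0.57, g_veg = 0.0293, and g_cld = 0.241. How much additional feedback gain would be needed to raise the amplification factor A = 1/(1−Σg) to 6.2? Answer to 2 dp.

Current total gain = 0.7383.
Target gain for A = 6.2: g* = 1 − 1/6.2 = 0.8387.
Additional gain needed = 0.8387 − 0.7383 = 0.10.

0.10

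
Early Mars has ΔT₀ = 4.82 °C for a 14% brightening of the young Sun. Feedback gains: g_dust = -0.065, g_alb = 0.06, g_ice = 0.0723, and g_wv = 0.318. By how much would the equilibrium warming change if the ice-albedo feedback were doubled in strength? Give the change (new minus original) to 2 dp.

1.05 °C

Original: g = 0.3853, ΔT = 4.82/(1−0.3853) = 7.8412 °C.
With doubled ice-albedo: g' = 0.4576, ΔT' = 4.82/(1−0.4576) = 8.8864 °C.
Change = 8.8864 − 7.8412 = 1.05 °C.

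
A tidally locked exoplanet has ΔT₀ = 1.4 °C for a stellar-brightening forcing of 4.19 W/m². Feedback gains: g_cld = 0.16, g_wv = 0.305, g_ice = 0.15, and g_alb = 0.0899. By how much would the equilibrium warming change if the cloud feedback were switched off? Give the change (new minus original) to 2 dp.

Original: g = 0.7049, ΔT = 1.4/(1−0.7049) = 4.7442 °C.
Without cloud: g' = 0.5449, ΔT' = 1.4/(1−0.5449) = 3.0762 °C.
Change = 3.0762 − 4.7442 = -1.67 °C.

-1.67 °C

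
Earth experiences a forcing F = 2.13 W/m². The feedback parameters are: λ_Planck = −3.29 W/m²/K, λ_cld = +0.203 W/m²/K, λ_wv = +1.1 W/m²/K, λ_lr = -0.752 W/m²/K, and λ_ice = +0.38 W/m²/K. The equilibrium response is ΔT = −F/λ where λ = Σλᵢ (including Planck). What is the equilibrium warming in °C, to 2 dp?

0.90 °C

Net feedback parameter λ = (−3.29) + (+0.203) + (+1.1) + (-0.752) + (+0.38) = -2.359 W/m²/K.
ΔT = −F/λ = −2.13/(-2.359) = 0.90 °C.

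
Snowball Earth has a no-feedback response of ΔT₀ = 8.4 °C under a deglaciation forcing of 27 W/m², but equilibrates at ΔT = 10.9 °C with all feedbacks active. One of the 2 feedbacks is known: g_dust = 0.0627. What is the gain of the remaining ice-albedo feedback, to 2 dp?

Amplification A = ΔT/ΔT₀ = 10.9/8.4 = 1.298.
Total gain g = 1 − 1/A = 1 − 1/1.298 = 0.2296.
The known gain is 0.0627.
g_ice = 0.2296 − 0.0627 = 0.17.

0.17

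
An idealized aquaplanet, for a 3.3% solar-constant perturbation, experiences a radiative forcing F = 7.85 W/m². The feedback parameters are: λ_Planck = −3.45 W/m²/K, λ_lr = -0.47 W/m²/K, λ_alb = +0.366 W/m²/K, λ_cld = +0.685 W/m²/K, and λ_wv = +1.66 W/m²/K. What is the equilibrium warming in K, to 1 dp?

Net feedback parameter λ = (−3.45) + (-0.47) + (+0.366) + (+0.685) + (+1.66) = -1.209 W/m²/K.
ΔT = −F/λ = −7.85/(-1.209) = 6.5 K.

6.5 K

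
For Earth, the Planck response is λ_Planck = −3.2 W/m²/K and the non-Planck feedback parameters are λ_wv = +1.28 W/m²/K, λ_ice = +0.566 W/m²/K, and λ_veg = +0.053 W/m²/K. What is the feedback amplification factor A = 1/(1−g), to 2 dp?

2.46

Convert to gains: g_wv = 1.28/3.2 = 0.4; g_ice = 0.566/3.2 = 0.1769; g_veg = 0.053/3.2 = 0.01656.
Total gain g = 0.59346.
A = 1/(1 − 0.59346) = 2.46.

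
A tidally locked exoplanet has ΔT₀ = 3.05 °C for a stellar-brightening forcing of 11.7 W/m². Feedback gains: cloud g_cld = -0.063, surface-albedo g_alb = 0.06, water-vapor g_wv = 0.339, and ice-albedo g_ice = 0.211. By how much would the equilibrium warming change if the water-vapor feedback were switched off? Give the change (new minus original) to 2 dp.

-2.88 °C

Original: g = 0.547, ΔT = 3.05/(1−0.547) = 6.7329 °C.
Without water-vapor: g' = 0.208, ΔT' = 3.05/(1−0.208) = 3.8510 °C.
Change = 3.8510 − 6.7329 = -2.88 °C.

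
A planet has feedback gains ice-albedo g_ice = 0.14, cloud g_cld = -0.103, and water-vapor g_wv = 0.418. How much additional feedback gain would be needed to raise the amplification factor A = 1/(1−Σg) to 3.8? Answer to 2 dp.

Current total gain = 0.455.
Target gain for A = 3.8: g* = 1 − 1/3.8 = 0.7368.
Additional gain needed = 0.7368 − 0.455 = 0.28.

0.28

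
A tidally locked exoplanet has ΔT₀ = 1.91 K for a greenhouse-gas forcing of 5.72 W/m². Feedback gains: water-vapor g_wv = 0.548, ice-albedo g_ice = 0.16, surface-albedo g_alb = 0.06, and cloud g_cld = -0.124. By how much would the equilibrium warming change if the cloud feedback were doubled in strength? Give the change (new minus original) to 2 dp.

Original: g = 0.644, ΔT = 1.91/(1−0.644) = 5.3652 K.
With doubled cloud: g' = 0.52, ΔT' = 1.91/(1−0.52) = 3.9792 K.
Change = 3.9792 − 5.3652 = -1.39 K.

-1.39 K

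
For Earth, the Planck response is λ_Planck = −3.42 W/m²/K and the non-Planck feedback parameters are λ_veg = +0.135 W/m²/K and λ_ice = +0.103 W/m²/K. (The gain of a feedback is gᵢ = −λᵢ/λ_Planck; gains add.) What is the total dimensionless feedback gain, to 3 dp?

0.070

Convert to gains: g_veg = 0.135/3.42 = 0.03947; g_ice = 0.103/3.42 = 0.03012.
Total gain g = 0.06959.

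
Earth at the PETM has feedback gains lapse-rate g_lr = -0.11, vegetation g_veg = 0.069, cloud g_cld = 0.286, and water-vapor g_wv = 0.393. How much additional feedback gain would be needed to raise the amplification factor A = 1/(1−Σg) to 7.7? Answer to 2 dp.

0.23

Current total gain = 0.638.
Target gain for A = 7.7: g* = 1 − 1/7.7 = 0.8701.
Additional gain needed = 0.8701 − 0.638 = 0.23.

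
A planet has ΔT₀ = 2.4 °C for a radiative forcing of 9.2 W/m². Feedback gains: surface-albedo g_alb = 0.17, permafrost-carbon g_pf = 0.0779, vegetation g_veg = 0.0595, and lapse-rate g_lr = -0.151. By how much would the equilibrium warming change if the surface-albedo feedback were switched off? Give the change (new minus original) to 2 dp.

Original: g = 0.1564, ΔT = 2.4/(1−0.1564) = 2.8450 °C.
Without surface-albedo: g' = -0.0136, ΔT' = 2.4/(1+0.0136) = 2.3678 °C.
Change = 2.3678 − 2.8450 = -0.48 °C.

-0.48 °C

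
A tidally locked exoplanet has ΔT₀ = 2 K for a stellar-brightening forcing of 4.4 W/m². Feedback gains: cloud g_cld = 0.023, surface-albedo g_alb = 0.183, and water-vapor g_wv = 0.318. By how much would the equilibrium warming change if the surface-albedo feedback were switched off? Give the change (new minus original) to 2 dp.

Original: g = 0.524, ΔT = 2/(1−0.524) = 4.2017 K.
Without surface-albedo: g' = 0.341, ΔT' = 2/(1−0.341) = 3.0349 K.
Change = 3.0349 − 4.2017 = -1.17 K.

-1.17 K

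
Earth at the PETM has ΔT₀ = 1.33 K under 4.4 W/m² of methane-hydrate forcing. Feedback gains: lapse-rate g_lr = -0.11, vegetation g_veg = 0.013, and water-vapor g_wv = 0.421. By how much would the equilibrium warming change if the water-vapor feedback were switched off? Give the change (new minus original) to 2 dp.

Original: g = 0.324, ΔT = 1.33/(1−0.324) = 1.9675 K.
Without water-vapor: g' = -0.097, ΔT' = 1.33/(1+0.097) = 1.2124 K.
Change = 1.2124 − 1.9675 = -0.76 K.

-0.76 K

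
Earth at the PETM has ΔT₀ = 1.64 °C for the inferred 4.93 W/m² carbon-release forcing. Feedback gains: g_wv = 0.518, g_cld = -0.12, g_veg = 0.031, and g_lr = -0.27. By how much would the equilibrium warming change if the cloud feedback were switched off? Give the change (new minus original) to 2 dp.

Original: g = 0.159, ΔT = 1.64/(1−0.159) = 1.9501 °C.
Without cloud: g' = 0.279, ΔT' = 1.64/(1−0.279) = 2.2746 °C.
Change = 2.2746 − 1.9501 = 0.32 °C.

0.32 °C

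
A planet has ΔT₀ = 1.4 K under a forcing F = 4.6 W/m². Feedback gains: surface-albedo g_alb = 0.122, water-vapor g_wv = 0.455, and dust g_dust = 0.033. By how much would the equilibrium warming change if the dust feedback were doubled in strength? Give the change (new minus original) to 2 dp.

Original: g = 0.61, ΔT = 1.4/(1−0.61) = 3.5897 K.
With doubled dust: g' = 0.643, ΔT' = 1.4/(1−0.643) = 3.9216 K.
Change = 3.9216 − 3.5897 = 0.33 K.

0.33 K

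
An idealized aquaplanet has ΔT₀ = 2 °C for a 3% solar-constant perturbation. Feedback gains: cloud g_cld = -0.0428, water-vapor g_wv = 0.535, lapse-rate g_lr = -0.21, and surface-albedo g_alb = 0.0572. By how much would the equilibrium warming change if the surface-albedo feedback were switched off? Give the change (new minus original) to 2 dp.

-0.24 °C

Original: g = 0.3394, ΔT = 2/(1−0.3394) = 3.0276 °C.
Without surface-albedo: g' = 0.2822, ΔT' = 2/(1−0.2822) = 2.7863 °C.
Change = 2.7863 − 3.0276 = -0.24 °C.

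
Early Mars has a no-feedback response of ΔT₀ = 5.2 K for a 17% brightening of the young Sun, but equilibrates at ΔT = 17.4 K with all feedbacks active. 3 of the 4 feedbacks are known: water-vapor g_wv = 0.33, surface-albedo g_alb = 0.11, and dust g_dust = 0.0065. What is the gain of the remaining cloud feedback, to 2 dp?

0.25

Amplification A = ΔT/ΔT₀ = 17.4/5.2 = 3.346.
Total gain g = 1 − 1/A = 1 − 1/3.346 = 0.7011.
Known gains sum to 0.33 + 0.11 + 0.0065 = 0.4465.
g_cld = 0.7011 − 0.4465 = 0.25.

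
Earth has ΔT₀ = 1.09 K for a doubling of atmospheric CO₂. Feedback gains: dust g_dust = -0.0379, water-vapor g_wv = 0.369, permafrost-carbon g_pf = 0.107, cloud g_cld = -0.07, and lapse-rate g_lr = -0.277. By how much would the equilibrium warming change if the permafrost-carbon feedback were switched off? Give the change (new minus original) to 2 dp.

Original: g = 0.0911, ΔT = 1.09/(1−0.0911) = 1.1993 K.
Without permafrost-carbon: g' = -0.0159, ΔT' = 1.09/(1+0.0159) = 1.0729 K.
Change = 1.0729 − 1.1993 = -0.13 K.

-0.13 K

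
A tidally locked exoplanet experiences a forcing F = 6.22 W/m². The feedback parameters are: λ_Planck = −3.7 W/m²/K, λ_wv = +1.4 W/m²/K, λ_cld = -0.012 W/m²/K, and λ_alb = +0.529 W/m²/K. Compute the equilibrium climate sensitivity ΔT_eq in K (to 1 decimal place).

Net feedback parameter λ = (−3.7) + (+1.4) + (-0.012) + (+0.529) = -1.783 W/m²/K.
ΔT = −F/λ = −6.22/(-1.783) = 3.5 K.

3.5 K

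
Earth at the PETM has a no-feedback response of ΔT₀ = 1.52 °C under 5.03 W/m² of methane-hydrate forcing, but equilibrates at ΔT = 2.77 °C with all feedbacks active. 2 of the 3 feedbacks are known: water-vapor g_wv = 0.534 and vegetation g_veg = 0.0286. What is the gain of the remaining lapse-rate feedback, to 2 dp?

-0.11

Amplification A = ΔT/ΔT₀ = 2.77/1.52 = 1.822.
Total gain g = 1 − 1/A = 1 − 1/1.822 = 0.4512.
Known gains sum to 0.534 + 0.0286 = 0.5626.
g_lr = 0.4512 − 0.5626 = -0.11.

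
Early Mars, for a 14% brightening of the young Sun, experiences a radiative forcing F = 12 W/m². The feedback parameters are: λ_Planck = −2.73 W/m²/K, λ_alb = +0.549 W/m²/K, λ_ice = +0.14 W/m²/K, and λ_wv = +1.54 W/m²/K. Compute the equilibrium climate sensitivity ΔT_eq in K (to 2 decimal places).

Net feedback parameter λ = (−2.73) + (+0.549) + (+0.14) + (+1.54) = -0.501 W/m²/K.
ΔT = −F/λ = −12/(-0.501) = 23.95 K.

23.95 K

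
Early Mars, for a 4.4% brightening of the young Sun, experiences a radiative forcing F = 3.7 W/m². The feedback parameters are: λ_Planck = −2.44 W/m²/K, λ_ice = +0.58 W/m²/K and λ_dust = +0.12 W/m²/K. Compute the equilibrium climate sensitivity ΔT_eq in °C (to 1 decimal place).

2.1 °C

Net feedback parameter λ = (−2.44) + (+0.58) + (+0.12) = -1.74 W/m²/K.
ΔT = −F/λ = −3.7/(-1.74) = 2.1 °C.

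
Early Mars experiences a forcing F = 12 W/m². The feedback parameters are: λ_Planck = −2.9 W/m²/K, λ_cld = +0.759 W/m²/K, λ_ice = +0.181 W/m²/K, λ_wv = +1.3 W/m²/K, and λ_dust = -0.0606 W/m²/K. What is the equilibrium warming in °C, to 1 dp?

16.7 °C

Net feedback parameter λ = (−2.9) + (+0.759) + (+0.181) + (+1.3) + (-0.0606) = -0.7206 W/m²/K.
ΔT = −F/λ = −12/(-0.7206) = 16.7 °C.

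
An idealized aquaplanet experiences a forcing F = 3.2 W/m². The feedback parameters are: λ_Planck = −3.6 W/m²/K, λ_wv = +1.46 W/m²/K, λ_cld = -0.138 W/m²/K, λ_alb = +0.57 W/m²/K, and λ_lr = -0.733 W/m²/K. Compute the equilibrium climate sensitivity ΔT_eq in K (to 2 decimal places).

Net feedback parameter λ = (−3.6) + (+1.46) + (-0.138) + (+0.57) + (-0.733) = -2.441 W/m²/K.
ΔT = −F/λ = −3.2/(-2.441) = 1.31 K.

1.31 K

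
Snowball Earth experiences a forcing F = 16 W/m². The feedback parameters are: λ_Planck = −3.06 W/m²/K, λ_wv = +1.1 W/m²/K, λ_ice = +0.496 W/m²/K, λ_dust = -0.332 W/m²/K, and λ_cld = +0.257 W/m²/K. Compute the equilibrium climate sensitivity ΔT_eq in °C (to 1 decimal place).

Net feedback parameter λ = (−3.06) + (+1.1) + (+0.496) + (-0.332) + (+0.257) = -1.539 W/m²/K.
ΔT = −F/λ = −16/(-1.539) = 10.4 °C.

10.4 °C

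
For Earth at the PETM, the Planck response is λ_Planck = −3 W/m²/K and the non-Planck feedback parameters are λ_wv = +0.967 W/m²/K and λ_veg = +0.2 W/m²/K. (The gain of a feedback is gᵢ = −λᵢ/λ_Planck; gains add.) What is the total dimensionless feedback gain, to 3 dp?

0.389

Convert to gains: g_wv = 0.967/3 = 0.3223; g_veg = 0.2/3 = 0.06667.
Total gain g = 0.38897.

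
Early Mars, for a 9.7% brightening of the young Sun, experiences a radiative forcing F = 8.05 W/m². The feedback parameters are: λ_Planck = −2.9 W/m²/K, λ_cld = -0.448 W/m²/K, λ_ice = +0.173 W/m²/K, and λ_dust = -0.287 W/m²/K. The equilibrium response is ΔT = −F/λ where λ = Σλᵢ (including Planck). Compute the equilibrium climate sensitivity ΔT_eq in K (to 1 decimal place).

Net feedback parameter λ = (−2.9) + (-0.448) + (+0.173) + (-0.287) = -3.462 W/m²/K.
ΔT = −F/λ = −8.05/(-3.462) = 2.3 K.

2.3 K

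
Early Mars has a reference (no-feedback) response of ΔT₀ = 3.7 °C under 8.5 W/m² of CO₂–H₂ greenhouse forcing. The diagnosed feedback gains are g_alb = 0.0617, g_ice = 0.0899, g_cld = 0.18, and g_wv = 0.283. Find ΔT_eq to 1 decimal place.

9.6 °C

Total gain g = 0.0617 + 0.0899 + 0.18 + 0.283 = 0.6146.
Amplification A = 1/(1 − 0.6146) = 2.595.
ΔT = 3.7 × 2.595 = 9.6 °C.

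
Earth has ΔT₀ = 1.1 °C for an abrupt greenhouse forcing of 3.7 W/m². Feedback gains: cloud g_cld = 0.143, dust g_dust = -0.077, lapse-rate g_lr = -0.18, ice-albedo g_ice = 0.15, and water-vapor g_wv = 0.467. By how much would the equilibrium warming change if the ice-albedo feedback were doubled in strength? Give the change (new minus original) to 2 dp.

0.96 °C

Original: g = 0.503, ΔT = 1.1/(1−0.503) = 2.2133 °C.
With doubled ice-albedo: g' = 0.653, ΔT' = 1.1/(1−0.653) = 3.1700 °C.
Change = 3.1700 − 2.2133 = 0.96 °C.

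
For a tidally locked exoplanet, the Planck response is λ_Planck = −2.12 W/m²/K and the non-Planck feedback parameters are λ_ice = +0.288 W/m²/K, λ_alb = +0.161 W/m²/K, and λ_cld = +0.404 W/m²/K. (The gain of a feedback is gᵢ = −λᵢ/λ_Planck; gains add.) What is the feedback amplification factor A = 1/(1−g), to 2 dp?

1.67

Convert to gains: g_ice = 0.288/2.12 = 0.1358; g_alb = 0.161/2.12 = 0.07594; g_cld = 0.404/2.12 = 0.1906.
Total gain g = 0.40234.
A = 1/(1 − 0.40234) = 1.67.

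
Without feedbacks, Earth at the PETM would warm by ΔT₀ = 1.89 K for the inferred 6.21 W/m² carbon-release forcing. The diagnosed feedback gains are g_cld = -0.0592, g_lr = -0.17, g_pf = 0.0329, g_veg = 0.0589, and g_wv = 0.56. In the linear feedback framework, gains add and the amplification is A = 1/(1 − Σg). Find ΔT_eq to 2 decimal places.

3.27 K

Total gain g = -0.0592 − 0.17 + 0.0329 + 0.0589 + 0.56 = 0.4226.
Amplification A = 1/(1 − 0.4226) = 1.732.
ΔT = 1.89 × 1.732 = 3.27 K.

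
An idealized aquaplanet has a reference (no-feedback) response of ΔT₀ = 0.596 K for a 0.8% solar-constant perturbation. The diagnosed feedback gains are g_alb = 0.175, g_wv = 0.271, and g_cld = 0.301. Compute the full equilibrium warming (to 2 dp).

2.36 K

Total gain g = 0.175 + 0.271 + 0.301 = 0.747.
Amplification A = 1/(1 − 0.747) = 3.953.
ΔT = 0.596 × 3.953 = 2.36 K.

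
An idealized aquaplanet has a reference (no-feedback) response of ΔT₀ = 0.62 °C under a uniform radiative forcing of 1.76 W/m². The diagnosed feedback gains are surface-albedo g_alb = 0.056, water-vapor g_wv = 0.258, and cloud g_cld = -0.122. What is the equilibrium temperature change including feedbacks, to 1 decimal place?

0.8 °C

Total gain g = 0.056 + 0.258 − 0.122 = 0.192.
Amplification A = 1/(1 − 0.192) = 1.238.
ΔT = 0.62 × 1.238 = 0.8 °C.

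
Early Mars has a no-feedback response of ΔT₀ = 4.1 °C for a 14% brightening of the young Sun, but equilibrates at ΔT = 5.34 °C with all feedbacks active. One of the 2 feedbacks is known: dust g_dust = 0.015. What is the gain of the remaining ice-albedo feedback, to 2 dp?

0.22

Amplification A = ΔT/ΔT₀ = 5.34/4.1 = 1.302.
Total gain g = 1 − 1/A = 1 − 1/1.302 = 0.232.
The known gain is 0.015.
g_ice = 0.232 − 0.015 = 0.22.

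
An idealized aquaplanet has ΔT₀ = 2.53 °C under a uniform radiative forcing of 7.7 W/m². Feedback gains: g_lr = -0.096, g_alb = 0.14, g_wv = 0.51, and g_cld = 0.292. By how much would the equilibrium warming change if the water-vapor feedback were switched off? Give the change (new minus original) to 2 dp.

Original: g = 0.846, ΔT = 2.53/(1−0.846) = 16.4286 °C.
Without water-vapor: g' = 0.336, ΔT' = 2.53/(1−0.336) = 3.8102 °C.
Change = 3.8102 − 16.4286 = -12.62 °C.

-12.62 °C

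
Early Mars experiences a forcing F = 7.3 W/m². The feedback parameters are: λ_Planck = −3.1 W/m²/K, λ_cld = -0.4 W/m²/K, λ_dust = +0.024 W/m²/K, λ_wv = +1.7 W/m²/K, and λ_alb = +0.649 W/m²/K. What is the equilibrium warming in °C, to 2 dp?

Net feedback parameter λ = (−3.1) + (-0.4) + (+0.024) + (+1.7) + (+0.649) = -1.127 W/m²/K.
ΔT = −F/λ = −7.3/(-1.127) = 6.48 °C.

6.48 °C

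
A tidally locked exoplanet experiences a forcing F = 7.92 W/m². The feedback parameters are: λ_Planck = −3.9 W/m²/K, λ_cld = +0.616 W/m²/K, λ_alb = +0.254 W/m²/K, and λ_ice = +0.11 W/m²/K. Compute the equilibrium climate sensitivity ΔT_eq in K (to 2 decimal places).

Net feedback parameter λ = (−3.9) + (+0.616) + (+0.254) + (+0.11) = -2.92 W/m²/K.
ΔT = −F/λ = −7.92/(-2.92) = 2.71 K.

2.71 K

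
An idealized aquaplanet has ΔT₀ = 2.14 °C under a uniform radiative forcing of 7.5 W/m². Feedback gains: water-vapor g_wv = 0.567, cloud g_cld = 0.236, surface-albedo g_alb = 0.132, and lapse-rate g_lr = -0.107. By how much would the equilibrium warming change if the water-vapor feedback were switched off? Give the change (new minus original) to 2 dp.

Original: g = 0.828, ΔT = 2.14/(1−0.828) = 12.4419 °C.
Without water-vapor: g' = 0.261, ΔT' = 2.14/(1−0.261) = 2.8958 °C.
Change = 2.8958 − 12.4419 = -9.55 °C.

-9.55 °C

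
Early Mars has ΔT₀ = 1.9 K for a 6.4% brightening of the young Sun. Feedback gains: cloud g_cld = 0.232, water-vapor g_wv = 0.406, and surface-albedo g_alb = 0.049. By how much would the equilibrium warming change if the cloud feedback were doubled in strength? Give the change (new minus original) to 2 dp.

17.39 K

Original: g = 0.687, ΔT = 1.9/(1−0.687) = 6.0703 K.
With doubled cloud: g' = 0.919, ΔT' = 1.9/(1−0.919) = 23.4568 K.
Change = 23.4568 − 6.0703 = 17.39 K.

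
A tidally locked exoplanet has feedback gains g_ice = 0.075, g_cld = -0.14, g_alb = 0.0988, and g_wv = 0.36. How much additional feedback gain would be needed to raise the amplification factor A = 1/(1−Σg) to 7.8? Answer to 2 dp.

0.48

Current total gain = 0.3938.
Target gain for A = 7.8: g* = 1 − 1/7.8 = 0.8718.
Additional gain needed = 0.8718 − 0.3938 = 0.48.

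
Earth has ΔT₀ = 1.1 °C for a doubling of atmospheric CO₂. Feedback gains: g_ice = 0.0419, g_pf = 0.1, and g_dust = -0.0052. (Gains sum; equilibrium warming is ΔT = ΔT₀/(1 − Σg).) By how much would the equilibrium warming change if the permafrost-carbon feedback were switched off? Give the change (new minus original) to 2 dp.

-0.13 °C

Original: g = 0.1367, ΔT = 1.1/(1−0.1367) = 1.2742 °C.
Without permafrost-carbon: g' = 0.0367, ΔT' = 1.1/(1−0.0367) = 1.1419 °C.
Change = 1.1419 − 1.2742 = -0.13 °C.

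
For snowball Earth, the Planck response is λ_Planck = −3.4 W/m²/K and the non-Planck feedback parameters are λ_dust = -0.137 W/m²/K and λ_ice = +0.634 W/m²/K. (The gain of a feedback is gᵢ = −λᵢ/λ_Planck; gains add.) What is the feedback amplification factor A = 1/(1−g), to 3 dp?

1.171

Convert to gains: g_dust = -0.137/3.4 = -0.04029; g_ice = 0.634/3.4 = 0.1865.
Total gain g = 0.14621.
A = 1/(1 − 0.14621) = 1.171.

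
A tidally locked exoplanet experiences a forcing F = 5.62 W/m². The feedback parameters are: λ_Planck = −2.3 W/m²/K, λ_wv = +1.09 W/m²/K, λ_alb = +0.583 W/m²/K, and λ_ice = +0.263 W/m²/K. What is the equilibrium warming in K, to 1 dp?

15.4 K

Net feedback parameter λ = (−2.3) + (+1.09) + (+0.583) + (+0.263) = -0.364 W/m²/K.
ΔT = −F/λ = −5.62/(-0.364) = 15.4 K.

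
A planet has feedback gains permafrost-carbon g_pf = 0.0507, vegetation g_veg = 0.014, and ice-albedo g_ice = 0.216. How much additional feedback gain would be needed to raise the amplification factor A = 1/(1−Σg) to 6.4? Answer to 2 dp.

Current total gain = 0.2807.
Target gain for A = 6.4: g* = 1 − 1/6.4 = 0.8438.
Additional gain needed = 0.8438 − 0.2807 = 0.56.

0.56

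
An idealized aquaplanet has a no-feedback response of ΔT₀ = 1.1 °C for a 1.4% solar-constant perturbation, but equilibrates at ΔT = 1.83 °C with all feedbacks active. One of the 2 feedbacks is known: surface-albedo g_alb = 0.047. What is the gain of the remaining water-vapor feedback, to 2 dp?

Amplification A = ΔT/ΔT₀ = 1.83/1.1 = 1.664.
Total gain g = 1 − 1/A = 1 − 1/1.664 = 0.399.
The known gain is 0.047.
g_wv = 0.399 − 0.047 = 0.35.

0.35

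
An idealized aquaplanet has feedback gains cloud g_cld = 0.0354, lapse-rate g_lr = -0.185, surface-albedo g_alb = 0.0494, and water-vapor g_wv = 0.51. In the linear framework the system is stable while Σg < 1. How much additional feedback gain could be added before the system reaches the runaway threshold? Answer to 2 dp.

Current total gain = 0.0354 − 0.185 + 0.0494 + 0.51 = 0.4098.
Margin to runaway = 1 − 0.4098 = 0.59.

0.59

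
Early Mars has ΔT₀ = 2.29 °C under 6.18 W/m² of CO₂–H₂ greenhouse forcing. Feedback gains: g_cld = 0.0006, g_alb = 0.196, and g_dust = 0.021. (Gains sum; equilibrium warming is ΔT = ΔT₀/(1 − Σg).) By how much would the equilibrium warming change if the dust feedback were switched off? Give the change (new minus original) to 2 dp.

Original: g = 0.2176, ΔT = 2.29/(1−0.2176) = 2.9269 °C.
Without dust: g' = 0.1966, ΔT' = 2.29/(1−0.1966) = 2.8504 °C.
Change = 2.8504 − 2.9269 = -0.08 °C.

-0.08 °C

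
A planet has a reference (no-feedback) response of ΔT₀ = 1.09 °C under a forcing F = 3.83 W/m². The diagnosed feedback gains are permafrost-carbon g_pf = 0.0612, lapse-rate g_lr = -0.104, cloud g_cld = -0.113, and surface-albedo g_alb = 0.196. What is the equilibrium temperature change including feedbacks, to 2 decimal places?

Total gain g = 0.0612 − 0.104 − 0.113 + 0.196 = 0.0402.
Amplification A = 1/(1 − 0.0402) = 1.042.
ΔT = 1.09 × 1.042 = 1.14 °C.

1.14 °C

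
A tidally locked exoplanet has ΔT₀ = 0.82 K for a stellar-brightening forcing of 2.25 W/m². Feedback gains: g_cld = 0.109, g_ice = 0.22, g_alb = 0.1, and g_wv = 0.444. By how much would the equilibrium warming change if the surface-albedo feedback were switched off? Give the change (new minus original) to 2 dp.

-2.84 K

Original: g = 0.873, ΔT = 0.82/(1−0.873) = 6.4567 K.
Without surface-albedo: g' = 0.773, ΔT' = 0.82/(1−0.773) = 3.6123 K.
Change = 3.6123 − 6.4567 = -2.84 K.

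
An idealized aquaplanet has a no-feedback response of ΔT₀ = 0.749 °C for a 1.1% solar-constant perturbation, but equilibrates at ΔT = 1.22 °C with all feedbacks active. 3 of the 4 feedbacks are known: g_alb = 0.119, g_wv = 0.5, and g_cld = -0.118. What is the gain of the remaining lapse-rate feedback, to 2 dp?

-0.11

Amplification A = ΔT/ΔT₀ = 1.22/0.749 = 1.629.
Total gain g = 1 − 1/A = 1 − 1/1.629 = 0.3861.
Known gains sum to 0.119 + 0.5 − 0.118 = 0.501.
g_lr = 0.3861 − 0.501 = -0.11.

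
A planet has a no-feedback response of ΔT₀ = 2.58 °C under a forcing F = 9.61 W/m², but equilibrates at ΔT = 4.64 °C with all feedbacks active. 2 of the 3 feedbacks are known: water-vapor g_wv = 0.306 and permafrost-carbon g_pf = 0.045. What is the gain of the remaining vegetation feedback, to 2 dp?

Amplification A = ΔT/ΔT₀ = 4.64/2.58 = 1.798.
Total gain g = 1 − 1/A = 1 − 1/1.798 = 0.4438.
Known gains sum to 0.306 + 0.045 = 0.351.
g_veg = 0.4438 − 0.351 = 0.09.

0.09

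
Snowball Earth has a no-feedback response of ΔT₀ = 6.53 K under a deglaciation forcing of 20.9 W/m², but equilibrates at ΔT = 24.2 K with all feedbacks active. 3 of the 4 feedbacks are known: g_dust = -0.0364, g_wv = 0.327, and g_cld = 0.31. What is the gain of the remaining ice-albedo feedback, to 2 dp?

Amplification A = ΔT/ΔT₀ = 24.2/6.53 = 3.706.
Total gain g = 1 − 1/A = 1 − 1/3.706 = 0.7302.
Known gains sum to -0.0364 + 0.327 + 0.31 = 0.6006.
g_ice = 0.7302 − 0.6006 = 0.13.

0.13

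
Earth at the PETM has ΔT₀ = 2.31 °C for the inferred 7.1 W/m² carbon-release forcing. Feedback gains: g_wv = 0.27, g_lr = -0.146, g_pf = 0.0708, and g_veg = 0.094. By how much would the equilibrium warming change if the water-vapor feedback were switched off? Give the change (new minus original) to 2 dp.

-0.89 °C

Original: g = 0.2888, ΔT = 2.31/(1−0.2888) = 3.2480 °C.
Without water-vapor: g' = 0.0188, ΔT' = 2.31/(1−0.0188) = 2.3543 °C.
Change = 2.3543 − 3.2480 = -0.89 °C.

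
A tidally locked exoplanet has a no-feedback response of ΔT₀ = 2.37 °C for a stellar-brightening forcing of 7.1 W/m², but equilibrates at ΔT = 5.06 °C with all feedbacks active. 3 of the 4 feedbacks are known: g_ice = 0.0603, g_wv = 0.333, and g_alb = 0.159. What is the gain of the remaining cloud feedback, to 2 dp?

Amplification A = ΔT/ΔT₀ = 5.06/2.37 = 2.135.
Total gain g = 1 − 1/A = 1 − 1/2.135 = 0.5316.
Known gains sum to 0.0603 + 0.333 + 0.159 = 0.5523.
g_cld = 0.5316 − 0.5523 = -0.02.

-0.02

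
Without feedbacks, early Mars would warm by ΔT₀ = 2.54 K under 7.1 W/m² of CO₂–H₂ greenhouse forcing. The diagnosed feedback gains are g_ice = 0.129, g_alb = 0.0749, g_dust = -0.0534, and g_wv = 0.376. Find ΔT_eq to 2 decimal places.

5.36 K

Total gain g = 0.129 + 0.0749 − 0.0534 + 0.376 = 0.5265.
Amplification A = 1/(1 − 0.5265) = 2.112.
ΔT = 2.54 × 2.112 = 5.36 K.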